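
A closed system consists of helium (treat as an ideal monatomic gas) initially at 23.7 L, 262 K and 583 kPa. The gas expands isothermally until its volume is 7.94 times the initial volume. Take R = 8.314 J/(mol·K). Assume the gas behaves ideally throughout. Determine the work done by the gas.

28600 J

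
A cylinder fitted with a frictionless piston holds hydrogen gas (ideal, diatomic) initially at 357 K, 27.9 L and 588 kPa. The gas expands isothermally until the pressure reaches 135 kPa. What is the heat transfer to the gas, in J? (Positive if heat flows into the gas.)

24100 J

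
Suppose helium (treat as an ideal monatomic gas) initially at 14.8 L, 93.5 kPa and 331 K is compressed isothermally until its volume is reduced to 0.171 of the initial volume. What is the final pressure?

Isothermal: T stays 331 K; PV = const ⇒ V₂ = 2.53 L, P₂ = 547 kPa.

547 kPa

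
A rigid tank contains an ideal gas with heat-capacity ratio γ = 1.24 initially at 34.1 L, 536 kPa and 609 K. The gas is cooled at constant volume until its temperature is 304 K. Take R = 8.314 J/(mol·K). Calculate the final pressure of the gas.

268 kPa

Isochoric: V stays 34.1 L; P/T = const ⇒ T₂ = 304 K, P₂ = 268 kPa.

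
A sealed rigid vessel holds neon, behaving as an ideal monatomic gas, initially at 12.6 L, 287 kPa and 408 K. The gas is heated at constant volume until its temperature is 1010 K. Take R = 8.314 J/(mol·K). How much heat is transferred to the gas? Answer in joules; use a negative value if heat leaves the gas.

8000 J

n = P₁V₁/(RT₁) = 287×12.6/(8.314×408) = 1.07 mol.
Isochoric: V stays 12.6 L; P/T = const ⇒ T₂ = 1010 K, P₂ = 710 kPa.
W = 0 (no volume change).
ΔU = nCvΔT = 1.07×12.5×(1010−408) = 8000 J.
Q = ΔU = 8000 J.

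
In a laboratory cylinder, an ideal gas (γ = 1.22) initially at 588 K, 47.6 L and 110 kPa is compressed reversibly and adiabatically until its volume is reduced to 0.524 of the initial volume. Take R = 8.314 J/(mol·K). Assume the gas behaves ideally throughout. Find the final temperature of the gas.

Adiabatic: TV^(γ−1) = const ⇒ T₂ = 588×(1.91)^0.220 = 678 K; PV^γ = const ⇒ P₂ = 242 kPa.

678 K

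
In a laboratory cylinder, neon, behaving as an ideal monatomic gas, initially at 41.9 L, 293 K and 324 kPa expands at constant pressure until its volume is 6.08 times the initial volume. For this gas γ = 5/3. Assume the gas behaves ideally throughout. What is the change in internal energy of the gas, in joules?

n = P₁V₁/(RT₁) = 324×41.9/(8.314×293) = 5.57 mol.
Isobaric: P stays 324 kPa; V/T = const ⇒ T₂ = 1780 K, V₂ = 255 L.
For an ideal gas ΔU = nCvΔT with Cv = (3/2)R = 12.5 J/(mol·K).
ΔU = 5.57×12.5×(1780−293) = 103000 J.

103000 J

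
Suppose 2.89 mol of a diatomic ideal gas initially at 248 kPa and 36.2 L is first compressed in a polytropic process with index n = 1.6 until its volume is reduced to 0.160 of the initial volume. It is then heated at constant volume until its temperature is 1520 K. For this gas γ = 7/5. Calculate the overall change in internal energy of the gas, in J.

68900 J

T₁ = P₁V₁/(nR) = 248×36.2/(2.89×8.314) = 374 K.
Step 1 — Polytropic n=1.6: T₂ = T₁(V₁/V₂)^(n−1) = 374×(6.25)^0.60 = 1120 K; P₂ = P₁(V₁/V₂)^n = 4650 kPa.
W = (P₁V₁−P₂V₂)/(n−1) = (248×36.2−4650×5.79)/0.60 = -30000 J.
ΔU = nCvΔT = 2.89×20.8×(1120−374) = 45000 J.
Q = ΔU + W = 15000 J.
State after step 1: P = 4650 kPa, V = 5.79 L, T = 1120 K.
Step 2 — Isochoric: V stays 5.79 L; P/T = const ⇒ T₂ = 1520 K, P₂ = 6310 kPa.
W = 0 (no volume change).
ΔU = nCvΔT = 2.89×20.8×(1520−1120) = 23900 J.
Q = ΔU = 23900 J.
Net over both steps: W = -30000 J, Q = 38900 J, ΔU = 68900 J.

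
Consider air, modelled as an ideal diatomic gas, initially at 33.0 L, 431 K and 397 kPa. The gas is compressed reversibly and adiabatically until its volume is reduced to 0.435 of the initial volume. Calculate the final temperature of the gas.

Adiabatic: TV^(γ−1) = const ⇒ T₂ = 431×(2.30)^0.400 = 601 K; PV^γ = const ⇒ P₂ = 1270 kPa.

601 K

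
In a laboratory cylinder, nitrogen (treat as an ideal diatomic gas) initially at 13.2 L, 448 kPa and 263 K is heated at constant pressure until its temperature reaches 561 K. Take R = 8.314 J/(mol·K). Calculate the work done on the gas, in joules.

-6700 J

n = P₁V₁/(RT₁) = 448×13.2/(8.314×263) = 2.70 mol.
Isobaric: P stays 448 kPa; V/T = const ⇒ T₂ = 561 K, V₂ = 28.2 L.
W = PΔV = 448×(28.2−13.2) kPa·L = 6700 J.
Work done on the gas = −W_by = -6700 J.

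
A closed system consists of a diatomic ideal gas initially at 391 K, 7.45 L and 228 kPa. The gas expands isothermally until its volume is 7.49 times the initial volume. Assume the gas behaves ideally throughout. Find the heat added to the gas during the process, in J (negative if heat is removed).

3420 J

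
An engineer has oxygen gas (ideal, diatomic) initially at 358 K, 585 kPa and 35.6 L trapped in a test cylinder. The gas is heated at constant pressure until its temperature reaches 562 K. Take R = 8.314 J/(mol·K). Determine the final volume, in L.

55.9 L

Isobaric: P stays 585 kPa; V/T = const ⇒ T₂ = 562 K, V₂ = 55.9 L.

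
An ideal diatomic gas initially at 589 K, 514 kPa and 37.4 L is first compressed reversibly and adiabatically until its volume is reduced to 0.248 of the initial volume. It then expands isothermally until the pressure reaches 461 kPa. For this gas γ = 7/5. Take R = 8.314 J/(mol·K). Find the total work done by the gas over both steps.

n = P₁V₁/(RT₁) = 514×37.4/(8.314×589) = 3.93 mol.
Step 1 — Adiabatic: TV^(γ−1) = const ⇒ T₂ = 589×(4.03)^0.400 = 1030 K; PV^γ = const ⇒ P₂ = 3620 kPa.
ΔU = nCvΔT = 3.93×20.8×(1030−589) = 35900 J.
Q = 0 for an adiabatic process, so W = −ΔU = -35900 J.
State after step 1: P = 3620 kPa, V = 9.28 L, T = 1030 K.
Step 2 — Isothermal: T stays 1030 K; PV = const ⇒ V₂ = 72.8 L, P₂ = 461 kPa.
ΔU = 0 (ideal gas, T constant).
W = nRT ln(V₂/V₁) = 3.93×8.314×1030×ln(7.85) = 69200 J.
Q = ΔU + W = 69200 J.
Net over both steps: W = 33300 J, Q = 69200 J, ΔU = 35900 J.

33300 J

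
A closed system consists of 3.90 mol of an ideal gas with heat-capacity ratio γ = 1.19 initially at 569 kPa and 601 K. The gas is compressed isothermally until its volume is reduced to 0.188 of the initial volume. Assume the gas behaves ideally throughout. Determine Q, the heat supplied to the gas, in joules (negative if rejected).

-32600 J

V₁ = nRT₁/P₁ = 3.90×8.314×601/569 = 34.2 L.
Isothermal: T stays 601 K; PV = const ⇒ V₂ = 6.44 L, P₂ = 3030 kPa.
ΔU = 0 (ideal gas, T constant).
W = nRT ln(V₂/V₁) = 3.90×8.314×601×ln(0.188) = -32600 J.
Q = ΔU + W = -32600 J.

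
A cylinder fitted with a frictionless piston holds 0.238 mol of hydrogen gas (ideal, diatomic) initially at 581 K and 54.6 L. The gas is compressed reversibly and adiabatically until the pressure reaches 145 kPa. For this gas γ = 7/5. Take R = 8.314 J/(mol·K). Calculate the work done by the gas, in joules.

-2110 J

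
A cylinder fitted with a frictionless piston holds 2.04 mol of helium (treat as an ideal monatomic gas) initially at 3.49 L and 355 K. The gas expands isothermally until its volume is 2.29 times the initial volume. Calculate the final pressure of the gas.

753 kPa

P₁ = nRT₁/V₁ = 2.04×8.314×355/3.49 = 1730 kPa.
Isothermal: T stays 355 K; PV = const ⇒ V₂ = 7.99 L, P₂ = 753 kPa.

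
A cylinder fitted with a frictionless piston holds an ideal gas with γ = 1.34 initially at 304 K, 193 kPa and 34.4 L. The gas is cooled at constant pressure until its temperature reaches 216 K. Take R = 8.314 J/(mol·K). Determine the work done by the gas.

-1920 J

n = P₁V₁/(RT₁) = 193×34.4/(8.314×304) = 2.63 mol.
Isobaric: P stays 193 kPa; V/T = const ⇒ T₂ = 216 K, V₂ = 24.4 L.
W = PΔV = 193×(24.4−34.4) kPa·L = -1920 J.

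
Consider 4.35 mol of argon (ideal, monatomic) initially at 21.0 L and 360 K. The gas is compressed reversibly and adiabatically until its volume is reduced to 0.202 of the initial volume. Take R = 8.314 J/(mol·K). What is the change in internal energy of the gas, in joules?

P₁ = nRT₁/V₁ = 4.35×8.314×360/21.0 = 620 kPa.
Adiabatic: TV^(γ−1) = const ⇒ T₂ = 360×(4.95)^0.667 = 1050 K; PV^γ = const ⇒ P₂ = 8920 kPa.
For an ideal gas ΔU = nCvΔT with Cv = (3/2)R = 12.5 J/(mol·K).
ΔU = 4.35×12.5×(1050−360) = 37200 J.

37200 J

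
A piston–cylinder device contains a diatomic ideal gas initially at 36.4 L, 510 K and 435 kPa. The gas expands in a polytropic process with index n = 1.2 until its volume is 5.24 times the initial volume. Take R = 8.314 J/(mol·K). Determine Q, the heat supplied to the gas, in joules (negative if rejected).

n = P₁V₁/(RT₁) = 435×36.4/(8.314×510) = 3.73 mol.
Polytropic n=1.2: T₂ = T₁(V₁/V₂)^(n−1) = 510×(0.191)^0.20 = 366 K; P₂ = P₁(V₁/V₂)^n = 59.6 kPa.
W = (P₁V₁−P₂V₂)/(n−1) = (435×36.4−59.6×191)/0.20 = 22300 J.
ΔU = nCvΔT = 3.73×20.8×(366−510) = -11200 J.
Q = ΔU + W = 11200 J.

11200 J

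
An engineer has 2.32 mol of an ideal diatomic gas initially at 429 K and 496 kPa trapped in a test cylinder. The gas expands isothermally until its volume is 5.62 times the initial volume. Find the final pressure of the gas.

V₁ = nRT₁/P₁ = 2.32×8.314×429/496 = 16.7 L.
Isothermal: T stays 429 K; PV = const ⇒ V₂ = 93.8 L, P₂ = 88.3 kPa.

88.3 kPa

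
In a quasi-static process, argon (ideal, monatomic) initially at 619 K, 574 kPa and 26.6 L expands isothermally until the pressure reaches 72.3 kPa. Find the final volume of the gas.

Isothermal: T stays 619 K; PV = const ⇒ V₂ = 211 L, P₂ = 72.3 kPa.

211 L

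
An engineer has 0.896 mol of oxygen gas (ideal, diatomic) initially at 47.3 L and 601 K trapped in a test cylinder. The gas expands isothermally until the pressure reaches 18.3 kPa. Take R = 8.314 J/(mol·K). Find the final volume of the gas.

P₁ = nRT₁/V₁ = 0.896×8.314×601/47.3 = 94.7 kPa.
Isothermal: T stays 601 K; PV = const ⇒ V₂ = 245 L, P₂ = 18.3 kPa.

245 L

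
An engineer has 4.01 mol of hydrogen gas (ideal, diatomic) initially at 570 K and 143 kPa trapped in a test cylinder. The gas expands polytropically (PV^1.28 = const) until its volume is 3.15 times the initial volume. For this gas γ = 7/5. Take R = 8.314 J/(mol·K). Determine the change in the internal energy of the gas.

V₁ = nRT₁/P₁ = 4.01×8.314×570/143 = 133 L.
Polytropic n=1.28: T₂ = T₁(V₁/V₂)^(n−1) = 570×(0.317)^0.28 = 413 K; P₂ = P₁(V₁/V₂)^n = 32.9 kPa.
For an ideal gas ΔU = nCvΔT with Cv = (5/2)R = 20.8 J/(mol·K).
ΔU = 4.01×20.8×(413−570) = -13100 J.

-13100 J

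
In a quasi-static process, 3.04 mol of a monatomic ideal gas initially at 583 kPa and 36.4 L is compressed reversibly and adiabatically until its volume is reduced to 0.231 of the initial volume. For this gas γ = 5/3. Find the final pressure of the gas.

6700 kPa

T₁ = P₁V₁/(nR) = 583×36.4/(3.04×8.314) = 840 K.
Adiabatic: TV^(γ−1) = const ⇒ T₂ = 840×(4.33)^0.667 = 2230 K; PV^γ = const ⇒ P₂ = 6700 kPa.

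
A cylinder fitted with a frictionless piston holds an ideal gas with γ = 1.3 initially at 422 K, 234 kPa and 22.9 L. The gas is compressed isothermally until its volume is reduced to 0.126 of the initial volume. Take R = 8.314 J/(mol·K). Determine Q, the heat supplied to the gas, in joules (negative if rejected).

n = P₁V₁/(RT₁) = 234×22.9/(8.314×422) = 1.53 mol.
Isothermal: T stays 422 K; PV = const ⇒ V₂ = 2.89 L, P₂ = 1860 kPa.
ΔU = 0 (ideal gas, T constant).
W = nRT ln(V₂/V₁) = 1.53×8.314×422×ln(0.126) = -11100 J.
Q = ΔU + W = -11100 J.

-11100 J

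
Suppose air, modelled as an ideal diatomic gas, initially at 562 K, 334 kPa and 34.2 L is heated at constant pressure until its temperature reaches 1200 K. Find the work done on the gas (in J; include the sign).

-13000 J

n = P₁V₁/(RT₁) = 334×34.2/(8.314×562) = 2.44 mol.
Isobaric: P stays 334 kPa; V/T = const ⇒ T₂ = 1200 K, V₂ = 73.0 L.
W = PΔV = 334×(73.0−34.2) kPa·L = 13000 J.
Work done on the gas = −W_by = -13000 J.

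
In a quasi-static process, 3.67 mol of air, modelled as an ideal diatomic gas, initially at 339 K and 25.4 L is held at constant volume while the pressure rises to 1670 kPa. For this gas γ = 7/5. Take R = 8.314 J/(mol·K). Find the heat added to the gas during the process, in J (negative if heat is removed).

80200 J

P₁ = nRT₁/V₁ = 3.67×8.314×339/25.4 = 407 kPa.
Isochoric: V stays 25.4 L; P/T = const ⇒ T₂ = 1390 K, P₂ = 1670 kPa.
W = 0 (no volume change).
ΔU = nCvΔT = 3.67×20.8×(1390−339) = 80200 J.
Q = ΔU = 80200 J.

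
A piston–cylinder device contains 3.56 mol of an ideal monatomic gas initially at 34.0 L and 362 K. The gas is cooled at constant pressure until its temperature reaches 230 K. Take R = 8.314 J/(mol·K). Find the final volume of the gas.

21.6 L

P₁ = nRT₁/V₁ = 3.56×8.314×362/34.0 = 315 kPa.
Isobaric: P stays 315 kPa; V/T = const ⇒ T₂ = 230 K, V₂ = 21.6 L.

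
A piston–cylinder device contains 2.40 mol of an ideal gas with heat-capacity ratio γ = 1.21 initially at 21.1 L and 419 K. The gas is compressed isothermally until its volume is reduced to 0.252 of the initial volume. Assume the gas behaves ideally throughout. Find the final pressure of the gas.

1570 kPa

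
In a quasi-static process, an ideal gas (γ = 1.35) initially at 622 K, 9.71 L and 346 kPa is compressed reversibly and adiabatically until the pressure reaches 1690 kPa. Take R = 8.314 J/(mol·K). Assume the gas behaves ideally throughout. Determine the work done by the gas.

-4880 J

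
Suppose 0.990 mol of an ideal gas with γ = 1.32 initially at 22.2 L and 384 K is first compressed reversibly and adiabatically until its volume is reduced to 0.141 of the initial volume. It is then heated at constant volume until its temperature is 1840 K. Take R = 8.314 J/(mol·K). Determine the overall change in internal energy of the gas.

37500 J

P₁ = nRT₁/V₁ = 0.990×8.314×384/22.2 = 142 kPa.
Step 1 — Adiabatic: TV^(γ−1) = const ⇒ T₂ = 384×(7.09)^0.320 = 719 K; PV^γ = const ⇒ P₂ = 1890 kPa.
ΔU = nCvΔT = 0.990×26.0×(719−384) = 8610 J.
Q = 0 for an adiabatic process, so W = −ΔU = -8610 J.
State after step 1: P = 1890 kPa, V = 3.13 L, T = 719 K.
Step 2 — Isochoric: V stays 3.13 L; P/T = const ⇒ T₂ = 1840 K, P₂ = 4840 kPa.
W = 0 (no volume change).
ΔU = nCvΔT = 0.990×26.0×(1840−719) = 28800 J.
Q = ΔU = 28800 J.
Net over both steps: W = -8610 J, Q = 28800 J, ΔU = 37500 J.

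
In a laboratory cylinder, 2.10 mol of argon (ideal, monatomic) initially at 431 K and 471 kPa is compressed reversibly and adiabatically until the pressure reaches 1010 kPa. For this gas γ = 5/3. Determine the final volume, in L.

V₁ = nRT₁/P₁ = 2.10×8.314×431/471 = 16.0 L.
Adiabatic: T₂/T₁ = (P₂/P₁)^((γ−1)/γ) ⇒ T₂ = 431×(2.14)^0.400 = 585 K; V₂ = 10.1 L.

10.1 L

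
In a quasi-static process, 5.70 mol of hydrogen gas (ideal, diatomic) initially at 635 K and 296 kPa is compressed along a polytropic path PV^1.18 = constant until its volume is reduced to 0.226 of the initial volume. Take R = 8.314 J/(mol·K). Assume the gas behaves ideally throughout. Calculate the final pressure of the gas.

V₁ = nRT₁/P₁ = 5.70×8.314×635/296 = 102 L.
Polytropic n=1.18: T₂ = T₁(V₁/V₂)^(n−1) = 635×(4.42)^0.18 = 830 K; P₂ = P₁(V₁/V₂)^n = 1710 kPa.

1710 kPa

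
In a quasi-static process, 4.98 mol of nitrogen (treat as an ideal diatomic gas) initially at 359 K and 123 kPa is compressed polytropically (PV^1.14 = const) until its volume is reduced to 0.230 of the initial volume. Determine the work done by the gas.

V₁ = nRT₁/P₁ = 4.98×8.314×359/123 = 121 L.
Polytropic n=1.14: T₂ = T₁(V₁/V₂)^(n−1) = 359×(4.35)^0.14 = 441 K; P₂ = P₁(V₁/V₂)^n = 657 kPa.
W = (P₁V₁−P₂V₂)/(n−1) = (123×121−657×27.8)/0.14 = -24300 J.

-24300 J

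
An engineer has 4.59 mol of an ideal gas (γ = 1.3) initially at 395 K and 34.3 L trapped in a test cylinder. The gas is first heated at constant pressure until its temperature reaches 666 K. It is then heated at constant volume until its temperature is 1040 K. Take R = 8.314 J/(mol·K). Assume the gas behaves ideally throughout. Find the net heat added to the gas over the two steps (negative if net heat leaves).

92400 J

P₁ = nRT₁/V₁ = 4.59×8.314×395/34.3 = 439 kPa.
Step 1 — Isobaric: P stays 439 kPa; V/T = const ⇒ T₂ = 666 K, V₂ = 57.8 L.
W = PΔV = 439×(57.8−34.3) kPa·L = 10300 J.
ΔU = nCvΔT = 4.59×27.7×(666−395) = 34500 J.
Q = ΔU + W = nCpΔT = 44800 J.
State after step 1: P = 439 kPa, V = 57.8 L, T = 666 K.
Step 2 — Isochoric: V stays 57.8 L; P/T = const ⇒ T₂ = 1040 K, P₂ = 686 kPa.
W = 0 (no volume change).
ΔU = nCvΔT = 4.59×27.7×(1040−666) = 47600 J.
Q = ΔU = 47600 J.
Net over both steps: W = 10300 J, Q = 92400 J, ΔU = 82000 J.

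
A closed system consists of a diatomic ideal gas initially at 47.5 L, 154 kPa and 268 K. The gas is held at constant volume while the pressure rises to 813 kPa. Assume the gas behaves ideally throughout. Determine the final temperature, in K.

1410 K

Isochoric: V stays 47.5 L; P/T = const ⇒ T₂ = 1410 K, P₂ = 813 kPa.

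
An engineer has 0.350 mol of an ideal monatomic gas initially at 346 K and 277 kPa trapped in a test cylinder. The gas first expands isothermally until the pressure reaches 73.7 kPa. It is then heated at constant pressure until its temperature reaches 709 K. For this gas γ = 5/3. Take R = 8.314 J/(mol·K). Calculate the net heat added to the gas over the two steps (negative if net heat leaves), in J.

3970 J

V₁ = nRT₁/P₁ = 0.350×8.314×346/277 = 3.63 L.
Step 1 — Isothermal: T stays 346 K; PV = const ⇒ V₂ = 13.7 L, P₂ = 73.7 kPa.
ΔU = 0 (ideal gas, T constant).
W = nRT ln(V₂/V₁) = 0.350×8.314×346×ln(3.76) = 1330 J.
Q = ΔU + W = 1330 J.
State after step 1: P = 73.7 kPa, V = 13.7 L, T = 346 K.
Step 2 — Isobaric: P stays 73.7 kPa; V/T = const ⇒ T₂ = 709 K, V₂ = 28.0 L.
W = PΔV = 73.7×(28.0−13.7) kPa·L = 1060 J.
ΔU = nCvΔT = 0.350×12.5×(709−346) = 1580 J.
Q = ΔU + W = nCpΔT = 2640 J.
Net over both steps: W = 2390 J, Q = 3970 J, ΔU = 1580 J.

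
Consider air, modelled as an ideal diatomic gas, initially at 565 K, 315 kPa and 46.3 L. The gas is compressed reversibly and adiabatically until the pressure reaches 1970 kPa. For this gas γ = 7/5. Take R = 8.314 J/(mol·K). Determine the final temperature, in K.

Adiabatic: T₂/T₁ = (P₂/P₁)^((γ−1)/γ) ⇒ T₂ = 565×(6.25)^0.286 = 954 K; V₂ = 12.5 L.

954 K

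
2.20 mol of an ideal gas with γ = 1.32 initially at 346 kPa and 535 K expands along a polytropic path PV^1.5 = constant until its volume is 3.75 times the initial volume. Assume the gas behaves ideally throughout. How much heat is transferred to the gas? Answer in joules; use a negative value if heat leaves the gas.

V₁ = nRT₁/P₁ = 2.20×8.314×535/346 = 28.3 L.
Polytropic n=1.5: T₂ = T₁(V₁/V₂)^(n−1) = 535×(0.267)^0.50 = 276 K; P₂ = P₁(V₁/V₂)^n = 47.6 kPa.
W = (P₁V₁−P₂V₂)/(n−1) = (346×28.3−47.6×106)/0.50 = 9460 J.
ΔU = nCvΔT = 2.20×26.0×(276−535) = -14800 J.
Q = ΔU + W = -5320 J.

-5320 J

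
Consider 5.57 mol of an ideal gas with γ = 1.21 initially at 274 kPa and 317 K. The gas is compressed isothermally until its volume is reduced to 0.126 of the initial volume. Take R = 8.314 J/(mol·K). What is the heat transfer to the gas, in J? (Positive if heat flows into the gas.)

V₁ = nRT₁/P₁ = 5.57×8.314×317/274 = 53.6 L.
Isothermal: T stays 317 K; PV = const ⇒ V₂ = 6.75 L, P₂ = 2170 kPa.
ΔU = 0 (ideal gas, T constant).
W = nRT ln(V₂/V₁) = 5.57×8.314×317×ln(0.126) = -30400 J.
Q = ΔU + W = -30400 J.

-30400 J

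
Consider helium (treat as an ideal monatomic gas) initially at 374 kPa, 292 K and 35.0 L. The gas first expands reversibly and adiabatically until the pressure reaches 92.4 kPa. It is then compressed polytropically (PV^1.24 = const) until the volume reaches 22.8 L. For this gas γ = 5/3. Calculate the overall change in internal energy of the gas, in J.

n = P₁V₁/(RT₁) = 374×35.0/(8.314×292) = 5.39 mol.
Step 1 — Adiabatic: T₂/T₁ = (P₂/P₁)^((γ−1)/γ) ⇒ T₂ = 292×(0.247)^0.400 = 167 K; V₂ = 81.0 L.
ΔU = nCvΔT = 5.39×12.5×(167−292) = -8410 J.
Q = 0 for an adiabatic process, so W = −ΔU = 8410 J.
State after step 1: P = 92.4 kPa, V = 81.0 L, T = 167 K.
Step 2 — Polytropic n=1.24: T₂ = T₁(V₁/V₂)^(n−1) = 167×(3.55)^0.24 = 226 K; P₂ = P₁(V₁/V₂)^n = 445 kPa.
W = (P₁V₁−P₂V₂)/(n−1) = (92.4×81.0−445×22.8)/0.24 = -11100 J.
ΔU = nCvΔT = 5.39×12.5×(226−167) = 3990 J.
Q = ΔU + W = -7090 J.
Net over both steps: W = -2670 J, Q = -7090 J, ΔU = -4420 J.

-4420 J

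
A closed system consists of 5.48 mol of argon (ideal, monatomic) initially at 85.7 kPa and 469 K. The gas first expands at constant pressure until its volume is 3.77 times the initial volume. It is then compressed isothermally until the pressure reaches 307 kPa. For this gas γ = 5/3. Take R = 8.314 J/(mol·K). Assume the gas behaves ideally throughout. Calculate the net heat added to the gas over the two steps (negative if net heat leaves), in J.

45200 J

V₁ = nRT₁/P₁ = 5.48×8.314×469/85.7 = 249 L.
Step 1 — Isobaric: P stays 85.7 kPa; V/T = const ⇒ T₂ = 1770 K, V₂ = 940 L.
W = PΔV = 85.7×(940−249) kPa·L = 59200 J.
ΔU = nCvΔT = 5.48×12.5×(1770−469) = 88800 J.
Q = ΔU + W = nCpΔT = 148000 J.
State after step 1: P = 85.7 kPa, V = 940 L, T = 1770 K.
Step 2 — Isothermal: T stays 1770 K; PV = const ⇒ V₂ = 262 L, P₂ = 307 kPa.
ΔU = 0 (ideal gas, T constant).
W = nRT ln(V₂/V₁) = 5.48×8.314×1770×ln(0.279) = -103000 J.
Q = ΔU + W = -103000 J.
Net over both steps: W = -43600 J, Q = 45200 J, ΔU = 88800 J.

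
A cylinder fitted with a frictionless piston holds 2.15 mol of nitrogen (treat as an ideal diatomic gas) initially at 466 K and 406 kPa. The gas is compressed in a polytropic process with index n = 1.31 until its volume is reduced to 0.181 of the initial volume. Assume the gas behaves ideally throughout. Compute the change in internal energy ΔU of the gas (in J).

V₁ = nRT₁/P₁ = 2.15×8.314×466/406 = 20.5 L.
Polytropic n=1.31: T₂ = T₁(V₁/V₂)^(n−1) = 466×(5.52)^0.31 = 792 K; P₂ = P₁(V₁/V₂)^n = 3810 kPa.
For an ideal gas ΔU = nCvΔT with Cv = (5/2)R = 20.8 J/(mol·K).
ΔU = 2.15×20.8×(792−466) = 14600 J.

14600 J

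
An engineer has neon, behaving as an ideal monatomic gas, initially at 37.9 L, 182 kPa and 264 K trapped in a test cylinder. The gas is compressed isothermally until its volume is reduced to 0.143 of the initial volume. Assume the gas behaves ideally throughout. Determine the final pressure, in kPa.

1270 kPa

Isothermal: T stays 264 K; PV = const ⇒ V₂ = 5.42 L, P₂ = 1270 kPa.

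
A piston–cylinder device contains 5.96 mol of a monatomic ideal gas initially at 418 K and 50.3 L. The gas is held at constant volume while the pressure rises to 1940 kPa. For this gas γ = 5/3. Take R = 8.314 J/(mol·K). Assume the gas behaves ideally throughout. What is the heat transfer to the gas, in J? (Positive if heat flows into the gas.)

115000 J

P₁ = nRT₁/V₁ = 5.96×8.314×418/50.3 = 412 kPa.
Isochoric: V stays 50.3 L; P/T = const ⇒ T₂ = 1970 K, P₂ = 1940 kPa.
W = 0 (no volume change).
ΔU = nCvΔT = 5.96×12.5×(1970−418) = 115000 J.
Q = ΔU = 115000 J.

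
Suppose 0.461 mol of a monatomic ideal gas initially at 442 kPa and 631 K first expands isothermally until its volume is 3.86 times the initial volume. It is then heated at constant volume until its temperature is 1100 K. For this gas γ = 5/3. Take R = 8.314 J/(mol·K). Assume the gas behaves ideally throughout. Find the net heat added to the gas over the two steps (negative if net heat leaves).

5960 J

V₁ = nRT₁/P₁ = 0.461×8.314×631/442 = 5.47 L.
Step 1 — Isothermal: T stays 631 K; PV = const ⇒ V₂ = 21.1 L, P₂ = 115 kPa.
ΔU = 0 (ideal gas, T constant).
W = nRT ln(V₂/V₁) = 0.461×8.314×631×ln(3.86) = 3270 J.
Q = ΔU + W = 3270 J.
State after step 1: P = 115 kPa, V = 21.1 L, T = 631 K.
Step 2 — Isochoric: V stays 21.1 L; P/T = const ⇒ T₂ = 1100 K, P₂ = 200 kPa.
W = 0 (no volume change).
ΔU = nCvΔT = 0.461×12.5×(1100−631) = 2700 J.
Q = ΔU = 2700 J.
Net over both steps: W = 3270 J, Q = 5960 J, ΔU = 2700 J.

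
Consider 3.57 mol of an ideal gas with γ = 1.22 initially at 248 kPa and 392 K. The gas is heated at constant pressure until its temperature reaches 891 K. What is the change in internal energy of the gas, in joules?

67300 J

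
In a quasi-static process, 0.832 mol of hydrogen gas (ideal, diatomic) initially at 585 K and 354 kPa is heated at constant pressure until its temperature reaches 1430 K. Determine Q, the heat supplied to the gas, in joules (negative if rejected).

20500 J

V₁ = nRT₁/P₁ = 0.832×8.314×585/354 = 11.4 L.
Isobaric: P stays 354 kPa; V/T = const ⇒ T₂ = 1430 K, V₂ = 27.9 L.
W = PΔV = 354×(27.9−11.4) kPa·L = 5850 J.
ΔU = nCvΔT = 0.832×20.8×(1430−585) = 14600 J.
Q = ΔU + W = nCpΔT = 20500 J.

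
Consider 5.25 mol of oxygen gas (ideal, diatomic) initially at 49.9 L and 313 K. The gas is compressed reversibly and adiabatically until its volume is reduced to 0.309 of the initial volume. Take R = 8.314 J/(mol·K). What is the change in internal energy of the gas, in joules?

20500 J

P₁ = nRT₁/V₁ = 5.25×8.314×313/49.9 = 274 kPa.
Adiabatic: TV^(γ−1) = const ⇒ T₂ = 313×(3.24)^0.400 = 501 K; PV^γ = const ⇒ P₂ = 1420 kPa.
For an ideal gas ΔU = nCvΔT with Cv = (5/2)R = 20.8 J/(mol·K).
ΔU = 5.25×20.8×(501−313) = 20500 J.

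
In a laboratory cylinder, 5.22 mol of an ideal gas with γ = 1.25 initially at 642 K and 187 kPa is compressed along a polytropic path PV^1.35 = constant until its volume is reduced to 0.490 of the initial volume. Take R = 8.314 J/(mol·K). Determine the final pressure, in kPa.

V₁ = nRT₁/P₁ = 5.22×8.314×642/187 = 149 L.
Polytropic n=1.35: T₂ = T₁(V₁/V₂)^(n−1) = 642×(2.04)^0.35 = 824 K; P₂ = P₁(V₁/V₂)^n = 490 kPa.

490 kPa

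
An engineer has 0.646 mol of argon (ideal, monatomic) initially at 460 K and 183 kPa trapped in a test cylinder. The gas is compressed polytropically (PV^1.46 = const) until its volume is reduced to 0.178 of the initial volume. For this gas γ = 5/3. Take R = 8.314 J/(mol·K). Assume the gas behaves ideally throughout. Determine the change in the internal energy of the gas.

V₁ = nRT₁/P₁ = 0.646×8.314×460/183 = 13.5 L.
Polytropic n=1.46: T₂ = T₁(V₁/V₂)^(n−1) = 460×(5.62)^0.46 = 1020 K; P₂ = P₁(V₁/V₂)^n = 2270 kPa.
For an ideal gas ΔU = nCvΔT with Cv = (3/2)R = 12.5 J/(mol·K).
ΔU = 0.646×12.5×(1020−460) = 4490 J.

4490 J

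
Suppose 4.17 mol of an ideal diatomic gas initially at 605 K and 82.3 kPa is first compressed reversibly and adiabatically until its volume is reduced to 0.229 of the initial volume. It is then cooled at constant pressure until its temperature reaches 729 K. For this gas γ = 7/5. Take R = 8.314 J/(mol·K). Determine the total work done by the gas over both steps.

-54700 J

V₁ = nRT₁/P₁ = 4.17×8.314×605/82.3 = 255 L.
Step 1 — Adiabatic: TV^(γ−1) = const ⇒ T₂ = 605×(4.37)^0.400 = 1090 K; PV^γ = const ⇒ P₂ = 648 kPa.
ΔU = nCvΔT = 4.17×20.8×(1090−605) = 42100 J.
Q = 0 for an adiabatic process, so W = −ΔU = -42100 J.
State after step 1: P = 648 kPa, V = 58.4 L, T = 1090 K.
Step 2 — Isobaric: P stays 648 kPa; V/T = const ⇒ T₂ = 729 K, V₂ = 39.0 L.
W = PΔV = 648×(39.0−58.4) kPa·L = -12600 J.
ΔU = nCvΔT = 4.17×20.8×(729−1090) = -31400 J.
Q = ΔU + W = nCpΔT = -43900 J.
Net over both steps: W = -54700 J, Q = -43900 J, ΔU = 10700 J.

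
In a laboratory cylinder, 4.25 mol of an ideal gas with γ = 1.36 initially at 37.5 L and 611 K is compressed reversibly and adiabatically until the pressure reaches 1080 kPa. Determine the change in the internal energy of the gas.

10900 J

P₁ = nRT₁/V₁ = 4.25×8.314×611/37.5 = 576 kPa.
Adiabatic: T₂/T₁ = (P₂/P₁)^((γ−1)/γ) ⇒ T₂ = 611×(1.88)^0.265 = 722 K; V₂ = 23.6 L.
For an ideal gas ΔU = nCvΔT with Cv = R/(γ−1) = 23.1 J/(mol·K).
ΔU = 4.25×23.1×(722−611) = 10900 J.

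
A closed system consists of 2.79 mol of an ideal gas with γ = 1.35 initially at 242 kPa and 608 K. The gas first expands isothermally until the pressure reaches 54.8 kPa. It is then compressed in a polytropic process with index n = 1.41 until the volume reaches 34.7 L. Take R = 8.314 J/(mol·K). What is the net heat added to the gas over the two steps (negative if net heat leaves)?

V₁ = nRT₁/P₁ = 2.79×8.314×608/242 = 58.3 L.
Step 1 — Isothermal: T stays 608 K; PV = const ⇒ V₂ = 257 L, P₂ = 54.8 kPa.
ΔU = 0 (ideal gas, T constant).
W = nRT ln(V₂/V₁) = 2.79×8.314×608×ln(4.42) = 20900 J.
Q = ΔU + W = 20900 J.
State after step 1: P = 54.8 kPa, V = 257 L, T = 608 K.
Step 2 — Polytropic n=1.41: T₂ = T₁(V₁/V₂)^(n−1) = 608×(7.42)^0.41 = 1380 K; P₂ = P₁(V₁/V₂)^n = 924 kPa.
W = (P₁V₁−P₂V₂)/(n−1) = (54.8×257−924×34.7)/0.41 = -43800 J.
ΔU = nCvΔT = 2.79×23.8×(1380−608) = 51300 J.
Q = ΔU + W = 7510 J.
Net over both steps: W = -22900 J, Q = 28500 J, ΔU = 51300 J.

28500 J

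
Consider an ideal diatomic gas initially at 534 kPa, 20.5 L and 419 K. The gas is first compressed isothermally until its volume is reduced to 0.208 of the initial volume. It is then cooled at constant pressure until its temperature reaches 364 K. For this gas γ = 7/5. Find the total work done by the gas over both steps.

-18600 J

n = P₁V₁/(RT₁) = 534×20.5/(8.314×419) = 3.14 mol.
Step 1 — Isothermal: T stays 419 K; PV = const ⇒ V₂ = 4.26 L, P₂ = 2570 kPa.
ΔU = 0 (ideal gas, T constant).
W = nRT ln(V₂/V₁) = 3.14×8.314×419×ln(0.208) = -17200 J.
Q = ΔU + W = -17200 J.
State after step 1: P = 2570 kPa, V = 4.26 L, T = 419 K.
Step 2 — Isobaric: P stays 2570 kPa; V/T = const ⇒ T₂ = 364 K, V₂ = 3.70 L.
W = PΔV = 2570×(3.70−4.26) kPa·L = -1440 J.
ΔU = nCvΔT = 3.14×20.8×(364−419) = -3590 J.
Q = ΔU + W = nCpΔT = -5030 J.
Net over both steps: W = -18600 J, Q = -22200 J, ΔU = -3590 J.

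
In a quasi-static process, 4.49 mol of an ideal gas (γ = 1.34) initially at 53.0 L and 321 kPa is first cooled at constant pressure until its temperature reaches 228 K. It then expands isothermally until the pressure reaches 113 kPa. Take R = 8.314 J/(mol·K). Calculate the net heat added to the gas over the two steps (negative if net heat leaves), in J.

-24600 J

T₁ = P₁V₁/(nR) = 321×53.0/(4.49×8.314) = 456 K.
Step 1 — Isobaric: P stays 321 kPa; V/T = const ⇒ T₂ = 228 K, V₂ = 26.5 L.
W = PΔV = 321×(26.5−53.0) kPa·L = -8500 J.
ΔU = nCvΔT = 4.49×24.5×(228−456) = -25000 J.
Q = ΔU + W = nCpΔT = -33500 J.
State after step 1: P = 321 kPa, V = 26.5 L, T = 228 K.
Step 2 — Isothermal: T stays 228 K; PV = const ⇒ V₂ = 75.3 L, P₂ = 113 kPa.
ΔU = 0 (ideal gas, T constant).
W = nRT ln(V₂/V₁) = 4.49×8.314×228×ln(2.84) = 8890 J.
Q = ΔU + W = 8890 J.
Net over both steps: W = 384 J, Q = -24600 J, ΔU = -25000 J.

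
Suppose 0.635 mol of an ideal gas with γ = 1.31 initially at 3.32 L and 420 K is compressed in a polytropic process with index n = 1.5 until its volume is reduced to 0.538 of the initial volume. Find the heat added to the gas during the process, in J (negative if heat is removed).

P₁ = nRT₁/V₁ = 0.635×8.314×420/3.32 = 668 kPa.
Polytropic n=1.5: T₂ = T₁(V₁/V₂)^(n−1) = 420×(1.86)^0.50 = 573 K; P₂ = P₁(V₁/V₂)^n = 1690 kPa.
W = (P₁V₁−P₂V₂)/(n−1) = (668×3.32−1690×1.79)/0.50 = -1610 J.
ΔU = nCvΔT = 0.635×26.8×(573−420) = 2600 J.
Q = ΔU + W = 988 J.

988 J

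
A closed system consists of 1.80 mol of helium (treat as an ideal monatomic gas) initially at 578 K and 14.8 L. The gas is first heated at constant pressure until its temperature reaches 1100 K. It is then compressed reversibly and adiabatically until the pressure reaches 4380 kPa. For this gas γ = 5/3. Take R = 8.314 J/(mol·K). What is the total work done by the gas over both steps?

P₁ = nRT₁/V₁ = 1.80×8.314×578/14.8 = 584 kPa.
Step 1 — Isobaric: P stays 584 kPa; V/T = const ⇒ T₂ = 1100 K, V₂ = 28.2 L.
W = PΔV = 584×(28.2−14.8) kPa·L = 7810 J.
ΔU = nCvΔT = 1.80×12.5×(1100−578) = 11700 J.
Q = ΔU + W = nCpΔT = 19500 J.
State after step 1: P = 584 kPa, V = 28.2 L, T = 1100 K.
Step 2 — Adiabatic: T₂/T₁ = (P₂/P₁)^((γ−1)/γ) ⇒ T₂ = 1100×(7.49)^0.400 = 2460 K; V₂ = 8.41 L.
ΔU = nCvΔT = 1.80×12.5×(2460−1100) = 30600 J.
Q = 0 for an adiabatic process, so W = −ΔU = -30600 J.
Net over both steps: W = -22800 J, Q = 19500 J, ΔU = 42300 J.

-22800 J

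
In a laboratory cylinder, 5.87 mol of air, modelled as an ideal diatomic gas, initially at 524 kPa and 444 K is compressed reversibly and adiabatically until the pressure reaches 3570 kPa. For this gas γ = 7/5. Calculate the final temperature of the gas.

768 K

V₁ = nRT₁/P₁ = 5.87×8.314×444/524 = 41.4 L.
Adiabatic: T₂/T₁ = (P₂/P₁)^((γ−1)/γ) ⇒ T₂ = 444×(6.81)^0.286 = 768 K; V₂ = 10.5 L.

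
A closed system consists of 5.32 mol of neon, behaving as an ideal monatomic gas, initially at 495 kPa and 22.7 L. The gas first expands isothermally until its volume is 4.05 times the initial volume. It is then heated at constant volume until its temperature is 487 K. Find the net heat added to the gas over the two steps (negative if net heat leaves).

T₁ = P₁V₁/(nR) = 495×22.7/(5.32×8.314) = 254 K.
Step 1 — Isothermal: T stays 254 K; PV = const ⇒ V₂ = 91.9 L, P₂ = 122 kPa.
ΔU = 0 (ideal gas, T constant).
W = nRT ln(V₂/V₁) = 5.32×8.314×254×ln(4.05) = 15700 J.
Q = ΔU + W = 15700 J.
State after step 1: P = 122 kPa, V = 91.9 L, T = 254 K.
Step 2 — Isochoric: V stays 91.9 L; P/T = const ⇒ T₂ = 487 K, P₂ = 234 kPa.
W = 0 (no volume change).
ΔU = nCvΔT = 5.32×12.5×(487−254) = 15500 J.
Q = ΔU = 15500 J.
Net over both steps: W = 15700 J, Q = 31200 J, ΔU = 15500 J.

31200 J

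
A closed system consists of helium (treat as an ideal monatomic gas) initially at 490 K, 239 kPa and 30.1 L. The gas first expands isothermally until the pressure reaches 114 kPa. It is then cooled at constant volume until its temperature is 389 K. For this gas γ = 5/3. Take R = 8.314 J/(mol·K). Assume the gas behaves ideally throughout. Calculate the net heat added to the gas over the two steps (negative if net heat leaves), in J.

3100 J

n = P₁V₁/(RT₁) = 239×30.1/(8.314×490) = 1.77 mol.
Step 1 — Isothermal: T stays 490 K; PV = const ⇒ V₂ = 63.1 L, P₂ = 114 kPa.
ΔU = 0 (ideal gas, T constant).
W = nRT ln(V₂/V₁) = 1.77×8.314×490×ln(2.10) = 5330 J.
Q = ΔU + W = 5330 J.
State after step 1: P = 114 kPa, V = 63.1 L, T = 490 K.
Step 2 — Isochoric: V stays 63.1 L; P/T = const ⇒ T₂ = 389 K, P₂ = 90.5 kPa.
W = 0 (no volume change).
ΔU = nCvΔT = 1.77×12.5×(389−490) = -2220 J.
Q = ΔU = -2220 J.
Net over both steps: W = 5330 J, Q = 3100 J, ΔU = -2220 J.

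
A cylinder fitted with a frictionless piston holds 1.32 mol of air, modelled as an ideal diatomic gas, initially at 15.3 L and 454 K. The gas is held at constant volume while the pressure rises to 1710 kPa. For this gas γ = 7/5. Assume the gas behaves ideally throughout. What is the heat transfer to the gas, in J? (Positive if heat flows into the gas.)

P₁ = nRT₁/V₁ = 1.32×8.314×454/15.3 = 326 kPa.
Isochoric: V stays 15.3 L; P/T = const ⇒ T₂ = 2380 K, P₂ = 1710 kPa.
W = 0 (no volume change).
ΔU = nCvΔT = 1.32×20.8×(2380−454) = 53000 J.
Q = ΔU = 53000 J.

53000 J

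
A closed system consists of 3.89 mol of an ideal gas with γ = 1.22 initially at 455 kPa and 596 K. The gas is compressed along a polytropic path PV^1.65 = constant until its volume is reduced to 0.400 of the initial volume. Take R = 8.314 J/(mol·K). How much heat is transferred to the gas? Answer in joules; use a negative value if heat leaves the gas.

V₁ = nRT₁/P₁ = 3.89×8.314×596/455 = 42.4 L.
Polytropic n=1.65: T₂ = T₁(V₁/V₂)^(n−1) = 596×(2.50)^0.65 = 1080 K; P₂ = P₁(V₁/V₂)^n = 2060 kPa.
W = (P₁V₁−P₂V₂)/(n−1) = (455×42.4−2060×16.9)/0.65 = -24100 J.
ΔU = nCvΔT = 3.89×37.8×(1080−596) = 71300 J.
Q = ΔU + W = 47200 J.

47200 J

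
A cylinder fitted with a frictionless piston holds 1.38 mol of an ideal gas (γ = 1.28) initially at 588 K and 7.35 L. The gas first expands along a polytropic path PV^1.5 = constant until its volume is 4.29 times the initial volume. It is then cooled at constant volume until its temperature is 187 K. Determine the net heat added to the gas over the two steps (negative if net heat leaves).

-9450 J

P₁ = nRT₁/V₁ = 1.38×8.314×588/7.35 = 918 kPa.
Step 1 — Polytropic n=1.5: T₂ = T₁(V₁/V₂)^(n−1) = 588×(0.233)^0.50 = 284 K; P₂ = P₁(V₁/V₂)^n = 103 kPa.
W = (P₁V₁−P₂V₂)/(n−1) = (918×7.35−103×31.5)/0.50 = 6980 J.
ΔU = nCvΔT = 1.38×29.7×(284−588) = -12500 J.
Q = ΔU + W = -5480 J.
State after step 1: P = 103 kPa, V = 31.5 L, T = 284 K.
Step 2 — Isochoric: V stays 31.5 L; P/T = const ⇒ T₂ = 187 K, P₂ = 68.0 kPa.
W = 0 (no volume change).
ΔU = nCvΔT = 1.38×29.7×(187−284) = -3970 J.
Q = ΔU = -3970 J.
Net over both steps: W = 6980 J, Q = -9450 J, ΔU = -16400 J.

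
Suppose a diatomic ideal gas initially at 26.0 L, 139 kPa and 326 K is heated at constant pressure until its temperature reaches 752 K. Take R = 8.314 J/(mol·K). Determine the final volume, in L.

60.0 L

Isobaric: P stays 139 kPa; V/T = const ⇒ T₂ = 752 K, V₂ = 60.0 L.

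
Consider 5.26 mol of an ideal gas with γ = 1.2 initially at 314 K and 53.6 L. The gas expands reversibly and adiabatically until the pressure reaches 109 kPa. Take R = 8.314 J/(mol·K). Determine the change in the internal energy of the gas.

P₁ = nRT₁/V₁ = 5.26×8.314×314/53.6 = 256 kPa.
Adiabatic: T₂/T₁ = (P₂/P₁)^((γ−1)/γ) ⇒ T₂ = 314×(0.425)^0.167 = 272 K; V₂ = 109 L.
For an ideal gas ΔU = nCvΔT with Cv = R/(γ−1) = 41.6 J/(mol·K).
ΔU = 5.26×41.6×(272−314) = -9110 J.

-9110 J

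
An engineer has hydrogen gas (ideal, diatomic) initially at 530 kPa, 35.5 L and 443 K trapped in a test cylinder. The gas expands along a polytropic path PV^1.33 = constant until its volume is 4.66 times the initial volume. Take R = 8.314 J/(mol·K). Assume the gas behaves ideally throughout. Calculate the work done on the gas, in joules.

-22700 J

n = P₁V₁/(RT₁) = 530×35.5/(8.314×443) = 5.11 mol.
Polytropic n=1.33: T₂ = T₁(V₁/V₂)^(n−1) = 443×(0.215)^0.33 = 267 K; P₂ = P₁(V₁/V₂)^n = 68.4 kPa.
W = (P₁V₁−P₂V₂)/(n−1) = (530×35.5−68.4×165)/0.33 = 22700 J.
Work done on the gas = −W_by = -22700 J.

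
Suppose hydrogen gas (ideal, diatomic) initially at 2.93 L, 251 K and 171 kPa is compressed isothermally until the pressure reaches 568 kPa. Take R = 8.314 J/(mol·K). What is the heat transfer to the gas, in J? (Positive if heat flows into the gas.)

n = P₁V₁/(RT₁) = 171×2.93/(8.314×251) = 0.240 mol.
Isothermal: T stays 251 K; PV = const ⇒ V₂ = 0.882 L, P₂ = 568 kPa.
ΔU = 0 (ideal gas, T constant).
W = nRT ln(V₂/V₁) = 0.240×8.314×251×ln(0.301) = -601 J.
Q = ΔU + W = -601 J.

-601 J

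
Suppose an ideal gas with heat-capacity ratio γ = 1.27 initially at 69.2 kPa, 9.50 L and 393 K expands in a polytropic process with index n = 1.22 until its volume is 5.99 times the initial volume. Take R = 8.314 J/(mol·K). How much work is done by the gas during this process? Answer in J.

973 J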